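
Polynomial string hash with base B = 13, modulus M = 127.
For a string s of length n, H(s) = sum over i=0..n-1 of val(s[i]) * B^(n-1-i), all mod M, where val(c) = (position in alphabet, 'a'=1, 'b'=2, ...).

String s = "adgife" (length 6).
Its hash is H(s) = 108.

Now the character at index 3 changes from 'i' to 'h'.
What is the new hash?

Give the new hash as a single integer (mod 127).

val('i') = 9, val('h') = 8
Position k = 3, exponent = n-1-k = 2
B^2 mod M = 13^2 mod 127 = 42
Delta = (8 - 9) * 42 mod 127 = 85
New hash = (108 + 85) mod 127 = 66

Answer: 66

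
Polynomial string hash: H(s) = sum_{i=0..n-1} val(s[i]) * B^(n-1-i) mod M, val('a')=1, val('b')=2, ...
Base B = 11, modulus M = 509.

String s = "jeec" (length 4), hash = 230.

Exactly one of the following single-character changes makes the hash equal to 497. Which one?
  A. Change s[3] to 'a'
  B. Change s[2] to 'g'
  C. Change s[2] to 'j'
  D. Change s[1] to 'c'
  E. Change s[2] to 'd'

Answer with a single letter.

Answer: D

Derivation:
Option A: s[3]='c'->'a', delta=(1-3)*11^0 mod 509 = 507, hash=230+507 mod 509 = 228
Option B: s[2]='e'->'g', delta=(7-5)*11^1 mod 509 = 22, hash=230+22 mod 509 = 252
Option C: s[2]='e'->'j', delta=(10-5)*11^1 mod 509 = 55, hash=230+55 mod 509 = 285
Option D: s[1]='e'->'c', delta=(3-5)*11^2 mod 509 = 267, hash=230+267 mod 509 = 497 <-- target
Option E: s[2]='e'->'d', delta=(4-5)*11^1 mod 509 = 498, hash=230+498 mod 509 = 219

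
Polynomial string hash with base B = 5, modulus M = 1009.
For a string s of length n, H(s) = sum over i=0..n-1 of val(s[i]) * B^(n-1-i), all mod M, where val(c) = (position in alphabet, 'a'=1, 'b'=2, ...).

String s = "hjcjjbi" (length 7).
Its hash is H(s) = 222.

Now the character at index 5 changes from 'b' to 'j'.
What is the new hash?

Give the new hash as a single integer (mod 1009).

val('b') = 2, val('j') = 10
Position k = 5, exponent = n-1-k = 1
B^1 mod M = 5^1 mod 1009 = 5
Delta = (10 - 2) * 5 mod 1009 = 40
New hash = (222 + 40) mod 1009 = 262

Answer: 262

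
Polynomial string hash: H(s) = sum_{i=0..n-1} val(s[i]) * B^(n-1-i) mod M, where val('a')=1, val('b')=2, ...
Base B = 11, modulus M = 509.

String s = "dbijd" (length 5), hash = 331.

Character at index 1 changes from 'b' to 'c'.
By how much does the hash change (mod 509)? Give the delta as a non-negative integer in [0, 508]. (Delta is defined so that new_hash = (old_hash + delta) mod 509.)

Delta formula: (val(new) - val(old)) * B^(n-1-k) mod M
  val('c') - val('b') = 3 - 2 = 1
  B^(n-1-k) = 11^3 mod 509 = 313
  Delta = 1 * 313 mod 509 = 313

Answer: 313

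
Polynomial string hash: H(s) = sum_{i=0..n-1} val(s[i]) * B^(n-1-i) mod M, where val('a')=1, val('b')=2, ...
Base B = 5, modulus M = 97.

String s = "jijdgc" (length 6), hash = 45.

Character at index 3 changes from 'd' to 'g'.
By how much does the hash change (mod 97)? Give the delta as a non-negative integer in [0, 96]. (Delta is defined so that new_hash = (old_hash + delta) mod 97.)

Delta formula: (val(new) - val(old)) * B^(n-1-k) mod M
  val('g') - val('d') = 7 - 4 = 3
  B^(n-1-k) = 5^2 mod 97 = 25
  Delta = 3 * 25 mod 97 = 75

Answer: 75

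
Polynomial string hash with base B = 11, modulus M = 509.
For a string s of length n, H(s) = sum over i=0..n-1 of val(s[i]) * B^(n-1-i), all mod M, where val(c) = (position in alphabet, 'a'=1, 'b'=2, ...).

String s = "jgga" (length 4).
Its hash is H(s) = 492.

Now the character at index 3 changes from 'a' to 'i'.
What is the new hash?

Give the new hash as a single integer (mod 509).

Answer: 500

Derivation:
val('a') = 1, val('i') = 9
Position k = 3, exponent = n-1-k = 0
B^0 mod M = 11^0 mod 509 = 1
Delta = (9 - 1) * 1 mod 509 = 8
New hash = (492 + 8) mod 509 = 500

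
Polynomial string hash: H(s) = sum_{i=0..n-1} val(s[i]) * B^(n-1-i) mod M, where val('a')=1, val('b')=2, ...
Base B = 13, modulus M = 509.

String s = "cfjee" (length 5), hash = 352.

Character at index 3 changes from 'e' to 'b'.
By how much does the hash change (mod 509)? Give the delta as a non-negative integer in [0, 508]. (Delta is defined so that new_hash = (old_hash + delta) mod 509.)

Delta formula: (val(new) - val(old)) * B^(n-1-k) mod M
  val('b') - val('e') = 2 - 5 = -3
  B^(n-1-k) = 13^1 mod 509 = 13
  Delta = -3 * 13 mod 509 = 470

Answer: 470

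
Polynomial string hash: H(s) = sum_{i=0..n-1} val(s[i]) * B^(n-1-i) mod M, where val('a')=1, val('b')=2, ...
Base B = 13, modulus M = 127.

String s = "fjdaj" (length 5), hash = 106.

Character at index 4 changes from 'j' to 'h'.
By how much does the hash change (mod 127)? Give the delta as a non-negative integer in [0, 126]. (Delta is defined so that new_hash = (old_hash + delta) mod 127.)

Answer: 125

Derivation:
Delta formula: (val(new) - val(old)) * B^(n-1-k) mod M
  val('h') - val('j') = 8 - 10 = -2
  B^(n-1-k) = 13^0 mod 127 = 1
  Delta = -2 * 1 mod 127 = 125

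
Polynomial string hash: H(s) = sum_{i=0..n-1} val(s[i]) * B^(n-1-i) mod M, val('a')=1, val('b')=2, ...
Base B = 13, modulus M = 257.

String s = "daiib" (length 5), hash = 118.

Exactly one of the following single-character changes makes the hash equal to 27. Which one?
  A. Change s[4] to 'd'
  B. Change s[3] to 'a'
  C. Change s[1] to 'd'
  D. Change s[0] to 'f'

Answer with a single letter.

Answer: C

Derivation:
Option A: s[4]='b'->'d', delta=(4-2)*13^0 mod 257 = 2, hash=118+2 mod 257 = 120
Option B: s[3]='i'->'a', delta=(1-9)*13^1 mod 257 = 153, hash=118+153 mod 257 = 14
Option C: s[1]='a'->'d', delta=(4-1)*13^3 mod 257 = 166, hash=118+166 mod 257 = 27 <-- target
Option D: s[0]='d'->'f', delta=(6-4)*13^4 mod 257 = 68, hash=118+68 mod 257 = 186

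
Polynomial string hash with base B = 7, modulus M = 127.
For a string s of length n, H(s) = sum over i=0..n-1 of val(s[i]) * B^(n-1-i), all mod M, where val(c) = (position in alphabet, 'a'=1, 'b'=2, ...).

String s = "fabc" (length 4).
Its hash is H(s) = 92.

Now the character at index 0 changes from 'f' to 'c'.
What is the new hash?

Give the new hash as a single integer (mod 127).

val('f') = 6, val('c') = 3
Position k = 0, exponent = n-1-k = 3
B^3 mod M = 7^3 mod 127 = 89
Delta = (3 - 6) * 89 mod 127 = 114
New hash = (92 + 114) mod 127 = 79

Answer: 79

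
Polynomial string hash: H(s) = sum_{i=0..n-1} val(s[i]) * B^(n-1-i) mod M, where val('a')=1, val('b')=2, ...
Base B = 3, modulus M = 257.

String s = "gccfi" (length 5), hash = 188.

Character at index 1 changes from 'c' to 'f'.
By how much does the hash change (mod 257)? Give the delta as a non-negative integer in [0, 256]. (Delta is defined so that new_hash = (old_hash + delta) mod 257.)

Delta formula: (val(new) - val(old)) * B^(n-1-k) mod M
  val('f') - val('c') = 6 - 3 = 3
  B^(n-1-k) = 3^3 mod 257 = 27
  Delta = 3 * 27 mod 257 = 81

Answer: 81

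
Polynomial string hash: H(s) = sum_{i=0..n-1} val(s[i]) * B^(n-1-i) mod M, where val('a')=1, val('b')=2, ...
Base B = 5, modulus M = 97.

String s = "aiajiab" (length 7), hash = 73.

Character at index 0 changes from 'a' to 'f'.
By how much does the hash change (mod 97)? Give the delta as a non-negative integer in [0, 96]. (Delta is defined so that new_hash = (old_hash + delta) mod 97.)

Delta formula: (val(new) - val(old)) * B^(n-1-k) mod M
  val('f') - val('a') = 6 - 1 = 5
  B^(n-1-k) = 5^6 mod 97 = 8
  Delta = 5 * 8 mod 97 = 40

Answer: 40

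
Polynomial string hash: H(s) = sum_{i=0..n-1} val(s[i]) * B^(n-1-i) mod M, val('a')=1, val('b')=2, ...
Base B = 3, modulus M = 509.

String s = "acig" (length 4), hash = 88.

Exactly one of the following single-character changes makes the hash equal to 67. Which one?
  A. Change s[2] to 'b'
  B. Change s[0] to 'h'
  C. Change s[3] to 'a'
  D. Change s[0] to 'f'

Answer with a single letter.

Option A: s[2]='i'->'b', delta=(2-9)*3^1 mod 509 = 488, hash=88+488 mod 509 = 67 <-- target
Option B: s[0]='a'->'h', delta=(8-1)*3^3 mod 509 = 189, hash=88+189 mod 509 = 277
Option C: s[3]='g'->'a', delta=(1-7)*3^0 mod 509 = 503, hash=88+503 mod 509 = 82
Option D: s[0]='a'->'f', delta=(6-1)*3^3 mod 509 = 135, hash=88+135 mod 509 = 223

Answer: A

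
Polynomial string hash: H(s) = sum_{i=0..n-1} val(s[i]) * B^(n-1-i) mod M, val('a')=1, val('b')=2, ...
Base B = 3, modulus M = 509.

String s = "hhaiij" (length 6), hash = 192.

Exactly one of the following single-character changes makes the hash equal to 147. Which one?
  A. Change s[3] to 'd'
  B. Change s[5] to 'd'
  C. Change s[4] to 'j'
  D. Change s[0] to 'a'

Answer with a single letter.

Option A: s[3]='i'->'d', delta=(4-9)*3^2 mod 509 = 464, hash=192+464 mod 509 = 147 <-- target
Option B: s[5]='j'->'d', delta=(4-10)*3^0 mod 509 = 503, hash=192+503 mod 509 = 186
Option C: s[4]='i'->'j', delta=(10-9)*3^1 mod 509 = 3, hash=192+3 mod 509 = 195
Option D: s[0]='h'->'a', delta=(1-8)*3^5 mod 509 = 335, hash=192+335 mod 509 = 18

Answer: A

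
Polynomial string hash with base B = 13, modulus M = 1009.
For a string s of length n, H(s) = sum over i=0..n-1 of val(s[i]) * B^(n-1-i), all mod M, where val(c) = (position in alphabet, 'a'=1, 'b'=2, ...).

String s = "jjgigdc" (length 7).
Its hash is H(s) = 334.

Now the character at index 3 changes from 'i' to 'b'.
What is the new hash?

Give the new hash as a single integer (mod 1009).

Answer: 90

Derivation:
val('i') = 9, val('b') = 2
Position k = 3, exponent = n-1-k = 3
B^3 mod M = 13^3 mod 1009 = 179
Delta = (2 - 9) * 179 mod 1009 = 765
New hash = (334 + 765) mod 1009 = 90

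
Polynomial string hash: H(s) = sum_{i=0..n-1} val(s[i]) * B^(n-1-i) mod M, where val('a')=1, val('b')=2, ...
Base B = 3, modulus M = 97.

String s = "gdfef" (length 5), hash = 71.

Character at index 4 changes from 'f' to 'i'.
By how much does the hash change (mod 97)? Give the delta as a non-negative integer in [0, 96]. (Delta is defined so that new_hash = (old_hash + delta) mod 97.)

Delta formula: (val(new) - val(old)) * B^(n-1-k) mod M
  val('i') - val('f') = 9 - 6 = 3
  B^(n-1-k) = 3^0 mod 97 = 1
  Delta = 3 * 1 mod 97 = 3

Answer: 3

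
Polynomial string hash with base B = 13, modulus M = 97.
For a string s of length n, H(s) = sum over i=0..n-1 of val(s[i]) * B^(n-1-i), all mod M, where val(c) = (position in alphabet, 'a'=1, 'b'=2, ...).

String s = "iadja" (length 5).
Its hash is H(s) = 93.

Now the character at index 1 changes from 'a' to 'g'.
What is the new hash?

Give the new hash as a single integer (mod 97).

val('a') = 1, val('g') = 7
Position k = 1, exponent = n-1-k = 3
B^3 mod M = 13^3 mod 97 = 63
Delta = (7 - 1) * 63 mod 97 = 87
New hash = (93 + 87) mod 97 = 83

Answer: 83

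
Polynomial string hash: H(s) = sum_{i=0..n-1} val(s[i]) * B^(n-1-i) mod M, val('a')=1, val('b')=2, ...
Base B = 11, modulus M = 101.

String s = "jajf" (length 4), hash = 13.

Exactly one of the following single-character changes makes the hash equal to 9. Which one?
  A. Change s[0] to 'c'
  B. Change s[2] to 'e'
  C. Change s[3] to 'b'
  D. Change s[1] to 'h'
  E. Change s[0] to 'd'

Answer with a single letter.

Option A: s[0]='j'->'c', delta=(3-10)*11^3 mod 101 = 76, hash=13+76 mod 101 = 89
Option B: s[2]='j'->'e', delta=(5-10)*11^1 mod 101 = 46, hash=13+46 mod 101 = 59
Option C: s[3]='f'->'b', delta=(2-6)*11^0 mod 101 = 97, hash=13+97 mod 101 = 9 <-- target
Option D: s[1]='a'->'h', delta=(8-1)*11^2 mod 101 = 39, hash=13+39 mod 101 = 52
Option E: s[0]='j'->'d', delta=(4-10)*11^3 mod 101 = 94, hash=13+94 mod 101 = 6

Answer: C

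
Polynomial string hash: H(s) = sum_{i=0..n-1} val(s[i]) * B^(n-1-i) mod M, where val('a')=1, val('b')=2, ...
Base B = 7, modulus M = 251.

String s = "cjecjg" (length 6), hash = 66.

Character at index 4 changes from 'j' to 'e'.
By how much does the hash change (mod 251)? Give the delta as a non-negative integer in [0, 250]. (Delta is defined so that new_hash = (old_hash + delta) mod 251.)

Delta formula: (val(new) - val(old)) * B^(n-1-k) mod M
  val('e') - val('j') = 5 - 10 = -5
  B^(n-1-k) = 7^1 mod 251 = 7
  Delta = -5 * 7 mod 251 = 216

Answer: 216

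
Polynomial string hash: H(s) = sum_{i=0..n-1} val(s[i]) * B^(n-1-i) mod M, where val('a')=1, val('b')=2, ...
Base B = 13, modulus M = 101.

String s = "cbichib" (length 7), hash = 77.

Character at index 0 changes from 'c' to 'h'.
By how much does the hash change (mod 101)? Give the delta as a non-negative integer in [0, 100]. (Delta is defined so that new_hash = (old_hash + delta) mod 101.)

Delta formula: (val(new) - val(old)) * B^(n-1-k) mod M
  val('h') - val('c') = 8 - 3 = 5
  B^(n-1-k) = 13^6 mod 101 = 19
  Delta = 5 * 19 mod 101 = 95

Answer: 95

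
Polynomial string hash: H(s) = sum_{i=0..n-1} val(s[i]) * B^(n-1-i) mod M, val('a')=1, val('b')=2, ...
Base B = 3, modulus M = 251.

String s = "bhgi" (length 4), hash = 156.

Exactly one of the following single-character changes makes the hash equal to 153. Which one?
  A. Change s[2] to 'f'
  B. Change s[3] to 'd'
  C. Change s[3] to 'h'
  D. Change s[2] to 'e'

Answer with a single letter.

Answer: A

Derivation:
Option A: s[2]='g'->'f', delta=(6-7)*3^1 mod 251 = 248, hash=156+248 mod 251 = 153 <-- target
Option B: s[3]='i'->'d', delta=(4-9)*3^0 mod 251 = 246, hash=156+246 mod 251 = 151
Option C: s[3]='i'->'h', delta=(8-9)*3^0 mod 251 = 250, hash=156+250 mod 251 = 155
Option D: s[2]='g'->'e', delta=(5-7)*3^1 mod 251 = 245, hash=156+245 mod 251 = 150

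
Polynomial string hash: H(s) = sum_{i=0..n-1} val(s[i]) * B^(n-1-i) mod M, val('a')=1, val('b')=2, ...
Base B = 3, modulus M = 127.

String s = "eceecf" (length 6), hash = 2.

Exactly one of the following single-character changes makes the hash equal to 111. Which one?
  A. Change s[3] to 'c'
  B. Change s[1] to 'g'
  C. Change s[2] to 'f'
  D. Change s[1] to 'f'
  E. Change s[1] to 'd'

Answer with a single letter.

Option A: s[3]='e'->'c', delta=(3-5)*3^2 mod 127 = 109, hash=2+109 mod 127 = 111 <-- target
Option B: s[1]='c'->'g', delta=(7-3)*3^4 mod 127 = 70, hash=2+70 mod 127 = 72
Option C: s[2]='e'->'f', delta=(6-5)*3^3 mod 127 = 27, hash=2+27 mod 127 = 29
Option D: s[1]='c'->'f', delta=(6-3)*3^4 mod 127 = 116, hash=2+116 mod 127 = 118
Option E: s[1]='c'->'d', delta=(4-3)*3^4 mod 127 = 81, hash=2+81 mod 127 = 83

Answer: A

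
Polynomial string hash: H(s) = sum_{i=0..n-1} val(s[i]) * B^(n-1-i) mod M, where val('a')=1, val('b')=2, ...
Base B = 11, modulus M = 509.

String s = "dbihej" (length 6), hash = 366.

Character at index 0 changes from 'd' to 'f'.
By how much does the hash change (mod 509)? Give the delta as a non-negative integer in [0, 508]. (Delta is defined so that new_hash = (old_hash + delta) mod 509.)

Delta formula: (val(new) - val(old)) * B^(n-1-k) mod M
  val('f') - val('d') = 6 - 4 = 2
  B^(n-1-k) = 11^5 mod 509 = 207
  Delta = 2 * 207 mod 509 = 414

Answer: 414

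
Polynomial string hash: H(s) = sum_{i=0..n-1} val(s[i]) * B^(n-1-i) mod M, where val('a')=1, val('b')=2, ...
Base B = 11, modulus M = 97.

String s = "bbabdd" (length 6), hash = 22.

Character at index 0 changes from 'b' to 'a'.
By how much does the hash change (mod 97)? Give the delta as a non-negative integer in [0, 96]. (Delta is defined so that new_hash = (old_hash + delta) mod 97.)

Answer: 66

Derivation:
Delta formula: (val(new) - val(old)) * B^(n-1-k) mod M
  val('a') - val('b') = 1 - 2 = -1
  B^(n-1-k) = 11^5 mod 97 = 31
  Delta = -1 * 31 mod 97 = 66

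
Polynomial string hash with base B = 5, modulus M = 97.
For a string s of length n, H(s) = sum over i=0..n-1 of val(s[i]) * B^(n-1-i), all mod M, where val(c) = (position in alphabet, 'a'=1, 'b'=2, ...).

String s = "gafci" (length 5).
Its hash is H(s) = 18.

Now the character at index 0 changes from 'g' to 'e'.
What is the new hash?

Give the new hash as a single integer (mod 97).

Answer: 29

Derivation:
val('g') = 7, val('e') = 5
Position k = 0, exponent = n-1-k = 4
B^4 mod M = 5^4 mod 97 = 43
Delta = (5 - 7) * 43 mod 97 = 11
New hash = (18 + 11) mod 97 = 29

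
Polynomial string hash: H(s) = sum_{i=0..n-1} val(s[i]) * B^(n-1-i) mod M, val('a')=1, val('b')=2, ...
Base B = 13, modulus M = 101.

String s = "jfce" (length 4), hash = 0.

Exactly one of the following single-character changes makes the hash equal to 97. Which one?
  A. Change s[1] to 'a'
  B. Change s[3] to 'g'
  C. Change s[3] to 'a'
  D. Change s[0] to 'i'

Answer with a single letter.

Answer: C

Derivation:
Option A: s[1]='f'->'a', delta=(1-6)*13^2 mod 101 = 64, hash=0+64 mod 101 = 64
Option B: s[3]='e'->'g', delta=(7-5)*13^0 mod 101 = 2, hash=0+2 mod 101 = 2
Option C: s[3]='e'->'a', delta=(1-5)*13^0 mod 101 = 97, hash=0+97 mod 101 = 97 <-- target
Option D: s[0]='j'->'i', delta=(9-10)*13^3 mod 101 = 25, hash=0+25 mod 101 = 25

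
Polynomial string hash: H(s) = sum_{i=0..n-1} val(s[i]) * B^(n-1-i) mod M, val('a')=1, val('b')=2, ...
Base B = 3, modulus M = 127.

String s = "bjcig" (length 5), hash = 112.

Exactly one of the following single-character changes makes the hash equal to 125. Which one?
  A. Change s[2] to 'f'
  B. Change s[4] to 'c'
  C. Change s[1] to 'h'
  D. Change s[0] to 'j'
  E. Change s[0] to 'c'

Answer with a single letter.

Answer: D

Derivation:
Option A: s[2]='c'->'f', delta=(6-3)*3^2 mod 127 = 27, hash=112+27 mod 127 = 12
Option B: s[4]='g'->'c', delta=(3-7)*3^0 mod 127 = 123, hash=112+123 mod 127 = 108
Option C: s[1]='j'->'h', delta=(8-10)*3^3 mod 127 = 73, hash=112+73 mod 127 = 58
Option D: s[0]='b'->'j', delta=(10-2)*3^4 mod 127 = 13, hash=112+13 mod 127 = 125 <-- target
Option E: s[0]='b'->'c', delta=(3-2)*3^4 mod 127 = 81, hash=112+81 mod 127 = 66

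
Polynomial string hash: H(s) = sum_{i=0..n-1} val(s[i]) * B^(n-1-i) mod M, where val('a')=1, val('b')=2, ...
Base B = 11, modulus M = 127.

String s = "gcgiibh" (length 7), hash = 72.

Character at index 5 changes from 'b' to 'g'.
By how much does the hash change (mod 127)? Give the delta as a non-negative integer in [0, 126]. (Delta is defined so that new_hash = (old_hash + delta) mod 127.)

Delta formula: (val(new) - val(old)) * B^(n-1-k) mod M
  val('g') - val('b') = 7 - 2 = 5
  B^(n-1-k) = 11^1 mod 127 = 11
  Delta = 5 * 11 mod 127 = 55

Answer: 55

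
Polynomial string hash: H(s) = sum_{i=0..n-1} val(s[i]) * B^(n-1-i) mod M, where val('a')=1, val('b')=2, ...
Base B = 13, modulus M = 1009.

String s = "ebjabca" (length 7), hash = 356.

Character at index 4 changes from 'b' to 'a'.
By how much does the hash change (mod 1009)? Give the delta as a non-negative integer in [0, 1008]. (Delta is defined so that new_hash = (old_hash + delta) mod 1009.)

Delta formula: (val(new) - val(old)) * B^(n-1-k) mod M
  val('a') - val('b') = 1 - 2 = -1
  B^(n-1-k) = 13^2 mod 1009 = 169
  Delta = -1 * 169 mod 1009 = 840

Answer: 840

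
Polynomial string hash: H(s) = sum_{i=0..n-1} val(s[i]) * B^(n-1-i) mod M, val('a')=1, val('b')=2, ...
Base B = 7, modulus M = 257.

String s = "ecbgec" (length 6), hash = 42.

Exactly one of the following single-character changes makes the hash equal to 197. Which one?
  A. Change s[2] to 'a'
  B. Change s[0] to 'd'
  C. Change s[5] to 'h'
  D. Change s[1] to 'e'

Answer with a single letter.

Answer: B

Derivation:
Option A: s[2]='b'->'a', delta=(1-2)*7^3 mod 257 = 171, hash=42+171 mod 257 = 213
Option B: s[0]='e'->'d', delta=(4-5)*7^5 mod 257 = 155, hash=42+155 mod 257 = 197 <-- target
Option C: s[5]='c'->'h', delta=(8-3)*7^0 mod 257 = 5, hash=42+5 mod 257 = 47
Option D: s[1]='c'->'e', delta=(5-3)*7^4 mod 257 = 176, hash=42+176 mod 257 = 218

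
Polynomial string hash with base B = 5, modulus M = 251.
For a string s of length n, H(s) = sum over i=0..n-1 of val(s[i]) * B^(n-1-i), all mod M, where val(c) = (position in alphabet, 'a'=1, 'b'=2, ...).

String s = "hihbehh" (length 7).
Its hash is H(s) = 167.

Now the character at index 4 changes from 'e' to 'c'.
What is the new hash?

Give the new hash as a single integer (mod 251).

Answer: 117

Derivation:
val('e') = 5, val('c') = 3
Position k = 4, exponent = n-1-k = 2
B^2 mod M = 5^2 mod 251 = 25
Delta = (3 - 5) * 25 mod 251 = 201
New hash = (167 + 201) mod 251 = 117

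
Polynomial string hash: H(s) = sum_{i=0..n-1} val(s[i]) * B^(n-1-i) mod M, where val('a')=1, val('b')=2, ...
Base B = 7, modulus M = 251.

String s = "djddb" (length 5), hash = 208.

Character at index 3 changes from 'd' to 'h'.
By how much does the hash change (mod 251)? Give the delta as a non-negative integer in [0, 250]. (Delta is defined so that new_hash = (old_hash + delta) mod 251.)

Answer: 28

Derivation:
Delta formula: (val(new) - val(old)) * B^(n-1-k) mod M
  val('h') - val('d') = 8 - 4 = 4
  B^(n-1-k) = 7^1 mod 251 = 7
  Delta = 4 * 7 mod 251 = 28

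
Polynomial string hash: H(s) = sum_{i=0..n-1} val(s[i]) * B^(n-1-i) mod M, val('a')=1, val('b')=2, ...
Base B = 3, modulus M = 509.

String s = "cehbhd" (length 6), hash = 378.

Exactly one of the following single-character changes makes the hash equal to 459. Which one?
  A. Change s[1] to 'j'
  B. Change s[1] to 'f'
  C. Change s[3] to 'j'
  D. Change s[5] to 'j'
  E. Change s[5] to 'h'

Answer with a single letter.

Answer: B

Derivation:
Option A: s[1]='e'->'j', delta=(10-5)*3^4 mod 509 = 405, hash=378+405 mod 509 = 274
Option B: s[1]='e'->'f', delta=(6-5)*3^4 mod 509 = 81, hash=378+81 mod 509 = 459 <-- target
Option C: s[3]='b'->'j', delta=(10-2)*3^2 mod 509 = 72, hash=378+72 mod 509 = 450
Option D: s[5]='d'->'j', delta=(10-4)*3^0 mod 509 = 6, hash=378+6 mod 509 = 384
Option E: s[5]='d'->'h', delta=(8-4)*3^0 mod 509 = 4, hash=378+4 mod 509 = 382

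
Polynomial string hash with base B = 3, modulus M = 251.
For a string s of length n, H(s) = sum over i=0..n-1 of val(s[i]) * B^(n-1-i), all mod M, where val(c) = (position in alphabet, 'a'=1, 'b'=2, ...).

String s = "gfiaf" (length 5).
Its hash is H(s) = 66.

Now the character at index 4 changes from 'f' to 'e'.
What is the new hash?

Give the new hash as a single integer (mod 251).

Answer: 65

Derivation:
val('f') = 6, val('e') = 5
Position k = 4, exponent = n-1-k = 0
B^0 mod M = 3^0 mod 251 = 1
Delta = (5 - 6) * 1 mod 251 = 250
New hash = (66 + 250) mod 251 = 65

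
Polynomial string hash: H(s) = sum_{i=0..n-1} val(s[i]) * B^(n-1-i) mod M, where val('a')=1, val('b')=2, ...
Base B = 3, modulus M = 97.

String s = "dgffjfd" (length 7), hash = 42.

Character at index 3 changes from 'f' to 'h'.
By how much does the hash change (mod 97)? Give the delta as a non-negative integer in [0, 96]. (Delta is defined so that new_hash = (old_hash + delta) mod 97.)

Answer: 54

Derivation:
Delta formula: (val(new) - val(old)) * B^(n-1-k) mod M
  val('h') - val('f') = 8 - 6 = 2
  B^(n-1-k) = 3^3 mod 97 = 27
  Delta = 2 * 27 mod 97 = 54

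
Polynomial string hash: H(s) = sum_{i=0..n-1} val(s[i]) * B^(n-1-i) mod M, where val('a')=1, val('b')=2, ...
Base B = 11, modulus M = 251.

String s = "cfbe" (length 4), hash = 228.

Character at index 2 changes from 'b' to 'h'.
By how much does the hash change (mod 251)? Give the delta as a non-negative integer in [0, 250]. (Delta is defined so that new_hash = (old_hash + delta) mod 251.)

Answer: 66

Derivation:
Delta formula: (val(new) - val(old)) * B^(n-1-k) mod M
  val('h') - val('b') = 8 - 2 = 6
  B^(n-1-k) = 11^1 mod 251 = 11
  Delta = 6 * 11 mod 251 = 66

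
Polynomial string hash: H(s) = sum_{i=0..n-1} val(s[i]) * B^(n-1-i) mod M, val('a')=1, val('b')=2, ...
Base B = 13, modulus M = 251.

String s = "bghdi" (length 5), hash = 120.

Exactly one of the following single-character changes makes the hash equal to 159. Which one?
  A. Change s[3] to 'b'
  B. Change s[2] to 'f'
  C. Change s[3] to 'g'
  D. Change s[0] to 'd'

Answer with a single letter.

Answer: C

Derivation:
Option A: s[3]='d'->'b', delta=(2-4)*13^1 mod 251 = 225, hash=120+225 mod 251 = 94
Option B: s[2]='h'->'f', delta=(6-8)*13^2 mod 251 = 164, hash=120+164 mod 251 = 33
Option C: s[3]='d'->'g', delta=(7-4)*13^1 mod 251 = 39, hash=120+39 mod 251 = 159 <-- target
Option D: s[0]='b'->'d', delta=(4-2)*13^4 mod 251 = 145, hash=120+145 mod 251 = 14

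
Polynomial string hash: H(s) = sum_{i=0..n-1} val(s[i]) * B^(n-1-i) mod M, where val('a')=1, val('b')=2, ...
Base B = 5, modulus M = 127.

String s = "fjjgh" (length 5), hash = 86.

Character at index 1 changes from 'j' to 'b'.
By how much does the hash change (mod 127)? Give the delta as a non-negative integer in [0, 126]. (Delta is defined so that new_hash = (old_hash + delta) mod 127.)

Delta formula: (val(new) - val(old)) * B^(n-1-k) mod M
  val('b') - val('j') = 2 - 10 = -8
  B^(n-1-k) = 5^3 mod 127 = 125
  Delta = -8 * 125 mod 127 = 16

Answer: 16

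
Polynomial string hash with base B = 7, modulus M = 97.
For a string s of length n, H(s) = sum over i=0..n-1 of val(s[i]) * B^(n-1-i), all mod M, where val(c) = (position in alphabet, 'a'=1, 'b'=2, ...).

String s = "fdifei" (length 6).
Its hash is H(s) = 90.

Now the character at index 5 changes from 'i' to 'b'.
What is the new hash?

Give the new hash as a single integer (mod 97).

Answer: 83

Derivation:
val('i') = 9, val('b') = 2
Position k = 5, exponent = n-1-k = 0
B^0 mod M = 7^0 mod 97 = 1
Delta = (2 - 9) * 1 mod 97 = 90
New hash = (90 + 90) mod 97 = 83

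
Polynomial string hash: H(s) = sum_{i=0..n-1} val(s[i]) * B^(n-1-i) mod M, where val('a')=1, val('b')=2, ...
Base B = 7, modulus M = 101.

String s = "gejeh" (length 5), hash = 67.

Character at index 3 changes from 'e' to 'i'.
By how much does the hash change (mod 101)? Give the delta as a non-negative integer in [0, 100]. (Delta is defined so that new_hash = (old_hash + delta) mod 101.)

Answer: 28

Derivation:
Delta formula: (val(new) - val(old)) * B^(n-1-k) mod M
  val('i') - val('e') = 9 - 5 = 4
  B^(n-1-k) = 7^1 mod 101 = 7
  Delta = 4 * 7 mod 101 = 28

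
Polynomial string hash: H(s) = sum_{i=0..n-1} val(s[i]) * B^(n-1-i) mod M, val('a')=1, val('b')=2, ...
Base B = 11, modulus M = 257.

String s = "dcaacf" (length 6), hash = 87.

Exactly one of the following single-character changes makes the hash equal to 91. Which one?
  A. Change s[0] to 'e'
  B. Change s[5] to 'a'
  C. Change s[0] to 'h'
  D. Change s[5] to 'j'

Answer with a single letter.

Answer: D

Derivation:
Option A: s[0]='d'->'e', delta=(5-4)*11^5 mod 257 = 169, hash=87+169 mod 257 = 256
Option B: s[5]='f'->'a', delta=(1-6)*11^0 mod 257 = 252, hash=87+252 mod 257 = 82
Option C: s[0]='d'->'h', delta=(8-4)*11^5 mod 257 = 162, hash=87+162 mod 257 = 249
Option D: s[5]='f'->'j', delta=(10-6)*11^0 mod 257 = 4, hash=87+4 mod 257 = 91 <-- target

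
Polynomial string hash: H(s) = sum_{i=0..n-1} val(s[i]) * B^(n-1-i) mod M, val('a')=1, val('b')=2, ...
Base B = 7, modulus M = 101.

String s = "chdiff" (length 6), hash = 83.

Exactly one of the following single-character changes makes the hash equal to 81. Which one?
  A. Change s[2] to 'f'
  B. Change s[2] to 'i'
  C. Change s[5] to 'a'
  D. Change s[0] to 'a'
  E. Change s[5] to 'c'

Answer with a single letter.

Answer: B

Derivation:
Option A: s[2]='d'->'f', delta=(6-4)*7^3 mod 101 = 80, hash=83+80 mod 101 = 62
Option B: s[2]='d'->'i', delta=(9-4)*7^3 mod 101 = 99, hash=83+99 mod 101 = 81 <-- target
Option C: s[5]='f'->'a', delta=(1-6)*7^0 mod 101 = 96, hash=83+96 mod 101 = 78
Option D: s[0]='c'->'a', delta=(1-3)*7^5 mod 101 = 19, hash=83+19 mod 101 = 1
Option E: s[5]='f'->'c', delta=(3-6)*7^0 mod 101 = 98, hash=83+98 mod 101 = 80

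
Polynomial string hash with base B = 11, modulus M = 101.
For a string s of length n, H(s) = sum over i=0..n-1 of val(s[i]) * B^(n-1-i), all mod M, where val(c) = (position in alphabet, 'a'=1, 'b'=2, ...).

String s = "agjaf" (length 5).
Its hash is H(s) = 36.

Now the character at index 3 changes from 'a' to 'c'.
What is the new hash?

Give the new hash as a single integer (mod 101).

Answer: 58

Derivation:
val('a') = 1, val('c') = 3
Position k = 3, exponent = n-1-k = 1
B^1 mod M = 11^1 mod 101 = 11
Delta = (3 - 1) * 11 mod 101 = 22
New hash = (36 + 22) mod 101 = 58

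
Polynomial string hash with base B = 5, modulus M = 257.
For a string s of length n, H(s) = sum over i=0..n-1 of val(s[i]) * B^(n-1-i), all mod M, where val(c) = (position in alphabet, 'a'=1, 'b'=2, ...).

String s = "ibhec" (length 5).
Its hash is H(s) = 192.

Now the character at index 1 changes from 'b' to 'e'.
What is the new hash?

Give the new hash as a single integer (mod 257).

Answer: 53

Derivation:
val('b') = 2, val('e') = 5
Position k = 1, exponent = n-1-k = 3
B^3 mod M = 5^3 mod 257 = 125
Delta = (5 - 2) * 125 mod 257 = 118
New hash = (192 + 118) mod 257 = 53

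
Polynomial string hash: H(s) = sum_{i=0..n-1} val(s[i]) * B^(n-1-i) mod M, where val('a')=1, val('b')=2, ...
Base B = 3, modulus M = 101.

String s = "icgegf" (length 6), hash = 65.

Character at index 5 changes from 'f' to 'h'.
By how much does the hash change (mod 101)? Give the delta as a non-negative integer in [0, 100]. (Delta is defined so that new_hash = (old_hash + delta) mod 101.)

Answer: 2

Derivation:
Delta formula: (val(new) - val(old)) * B^(n-1-k) mod M
  val('h') - val('f') = 8 - 6 = 2
  B^(n-1-k) = 3^0 mod 101 = 1
  Delta = 2 * 1 mod 101 = 2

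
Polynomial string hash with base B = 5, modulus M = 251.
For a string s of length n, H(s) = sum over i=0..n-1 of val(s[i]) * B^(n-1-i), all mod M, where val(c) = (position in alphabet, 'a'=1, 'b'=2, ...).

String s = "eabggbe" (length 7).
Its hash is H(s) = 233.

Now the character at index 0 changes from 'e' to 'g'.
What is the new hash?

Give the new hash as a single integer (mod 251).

Answer: 108

Derivation:
val('e') = 5, val('g') = 7
Position k = 0, exponent = n-1-k = 6
B^6 mod M = 5^6 mod 251 = 63
Delta = (7 - 5) * 63 mod 251 = 126
New hash = (233 + 126) mod 251 = 108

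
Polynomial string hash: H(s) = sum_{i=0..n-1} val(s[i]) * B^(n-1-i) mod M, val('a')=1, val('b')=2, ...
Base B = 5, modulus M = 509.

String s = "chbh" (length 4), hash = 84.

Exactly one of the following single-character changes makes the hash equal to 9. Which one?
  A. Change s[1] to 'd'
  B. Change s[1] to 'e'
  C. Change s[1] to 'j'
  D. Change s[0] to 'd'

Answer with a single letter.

Answer: B

Derivation:
Option A: s[1]='h'->'d', delta=(4-8)*5^2 mod 509 = 409, hash=84+409 mod 509 = 493
Option B: s[1]='h'->'e', delta=(5-8)*5^2 mod 509 = 434, hash=84+434 mod 509 = 9 <-- target
Option C: s[1]='h'->'j', delta=(10-8)*5^2 mod 509 = 50, hash=84+50 mod 509 = 134
Option D: s[0]='c'->'d', delta=(4-3)*5^3 mod 509 = 125, hash=84+125 mod 509 = 209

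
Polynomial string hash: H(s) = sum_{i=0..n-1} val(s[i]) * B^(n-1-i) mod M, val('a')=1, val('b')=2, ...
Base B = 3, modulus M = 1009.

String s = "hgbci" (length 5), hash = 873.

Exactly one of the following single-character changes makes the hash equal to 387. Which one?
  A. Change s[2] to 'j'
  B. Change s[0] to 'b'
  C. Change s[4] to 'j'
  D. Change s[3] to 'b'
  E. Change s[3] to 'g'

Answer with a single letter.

Answer: B

Derivation:
Option A: s[2]='b'->'j', delta=(10-2)*3^2 mod 1009 = 72, hash=873+72 mod 1009 = 945
Option B: s[0]='h'->'b', delta=(2-8)*3^4 mod 1009 = 523, hash=873+523 mod 1009 = 387 <-- target
Option C: s[4]='i'->'j', delta=(10-9)*3^0 mod 1009 = 1, hash=873+1 mod 1009 = 874
Option D: s[3]='c'->'b', delta=(2-3)*3^1 mod 1009 = 1006, hash=873+1006 mod 1009 = 870
Option E: s[3]='c'->'g', delta=(7-3)*3^1 mod 1009 = 12, hash=873+12 mod 1009 = 885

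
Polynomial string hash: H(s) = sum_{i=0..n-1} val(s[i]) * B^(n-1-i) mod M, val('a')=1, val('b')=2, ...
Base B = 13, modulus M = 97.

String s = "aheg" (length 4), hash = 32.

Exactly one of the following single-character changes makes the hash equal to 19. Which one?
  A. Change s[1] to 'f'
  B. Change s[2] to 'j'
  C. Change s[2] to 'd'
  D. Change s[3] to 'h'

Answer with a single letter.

Option A: s[1]='h'->'f', delta=(6-8)*13^2 mod 97 = 50, hash=32+50 mod 97 = 82
Option B: s[2]='e'->'j', delta=(10-5)*13^1 mod 97 = 65, hash=32+65 mod 97 = 0
Option C: s[2]='e'->'d', delta=(4-5)*13^1 mod 97 = 84, hash=32+84 mod 97 = 19 <-- target
Option D: s[3]='g'->'h', delta=(8-7)*13^0 mod 97 = 1, hash=32+1 mod 97 = 33

Answer: C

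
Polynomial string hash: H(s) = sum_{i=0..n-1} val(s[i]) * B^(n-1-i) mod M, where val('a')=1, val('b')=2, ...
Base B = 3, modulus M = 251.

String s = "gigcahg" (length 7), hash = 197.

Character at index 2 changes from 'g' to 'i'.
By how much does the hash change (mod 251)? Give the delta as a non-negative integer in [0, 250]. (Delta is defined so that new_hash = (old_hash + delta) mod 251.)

Delta formula: (val(new) - val(old)) * B^(n-1-k) mod M
  val('i') - val('g') = 9 - 7 = 2
  B^(n-1-k) = 3^4 mod 251 = 81
  Delta = 2 * 81 mod 251 = 162

Answer: 162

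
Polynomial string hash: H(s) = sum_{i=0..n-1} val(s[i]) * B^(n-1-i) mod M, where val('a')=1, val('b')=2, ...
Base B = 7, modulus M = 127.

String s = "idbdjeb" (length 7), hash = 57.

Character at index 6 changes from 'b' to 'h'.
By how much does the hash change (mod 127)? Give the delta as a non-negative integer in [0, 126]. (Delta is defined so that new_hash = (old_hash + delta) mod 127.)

Delta formula: (val(new) - val(old)) * B^(n-1-k) mod M
  val('h') - val('b') = 8 - 2 = 6
  B^(n-1-k) = 7^0 mod 127 = 1
  Delta = 6 * 1 mod 127 = 6

Answer: 6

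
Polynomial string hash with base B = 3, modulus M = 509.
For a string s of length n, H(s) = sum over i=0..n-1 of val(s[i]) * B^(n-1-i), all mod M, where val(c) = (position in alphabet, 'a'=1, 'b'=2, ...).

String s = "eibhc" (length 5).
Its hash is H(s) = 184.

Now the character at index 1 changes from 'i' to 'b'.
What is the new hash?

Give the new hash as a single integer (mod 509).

val('i') = 9, val('b') = 2
Position k = 1, exponent = n-1-k = 3
B^3 mod M = 3^3 mod 509 = 27
Delta = (2 - 9) * 27 mod 509 = 320
New hash = (184 + 320) mod 509 = 504

Answer: 504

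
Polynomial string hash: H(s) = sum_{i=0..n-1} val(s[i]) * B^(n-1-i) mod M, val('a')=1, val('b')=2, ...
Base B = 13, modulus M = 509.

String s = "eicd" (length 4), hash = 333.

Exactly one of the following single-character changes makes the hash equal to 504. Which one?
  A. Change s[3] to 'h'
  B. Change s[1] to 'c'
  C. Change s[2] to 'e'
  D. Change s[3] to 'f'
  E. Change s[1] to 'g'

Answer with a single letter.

Answer: E

Derivation:
Option A: s[3]='d'->'h', delta=(8-4)*13^0 mod 509 = 4, hash=333+4 mod 509 = 337
Option B: s[1]='i'->'c', delta=(3-9)*13^2 mod 509 = 4, hash=333+4 mod 509 = 337
Option C: s[2]='c'->'e', delta=(5-3)*13^1 mod 509 = 26, hash=333+26 mod 509 = 359
Option D: s[3]='d'->'f', delta=(6-4)*13^0 mod 509 = 2, hash=333+2 mod 509 = 335
Option E: s[1]='i'->'g', delta=(7-9)*13^2 mod 509 = 171, hash=333+171 mod 509 = 504 <-- target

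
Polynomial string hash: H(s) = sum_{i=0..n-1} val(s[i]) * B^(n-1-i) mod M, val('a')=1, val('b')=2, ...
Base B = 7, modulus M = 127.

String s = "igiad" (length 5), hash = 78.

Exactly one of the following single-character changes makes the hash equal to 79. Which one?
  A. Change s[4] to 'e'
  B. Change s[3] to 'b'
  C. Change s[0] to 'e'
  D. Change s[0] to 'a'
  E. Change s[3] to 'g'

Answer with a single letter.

Answer: A

Derivation:
Option A: s[4]='d'->'e', delta=(5-4)*7^0 mod 127 = 1, hash=78+1 mod 127 = 79 <-- target
Option B: s[3]='a'->'b', delta=(2-1)*7^1 mod 127 = 7, hash=78+7 mod 127 = 85
Option C: s[0]='i'->'e', delta=(5-9)*7^4 mod 127 = 48, hash=78+48 mod 127 = 126
Option D: s[0]='i'->'a', delta=(1-9)*7^4 mod 127 = 96, hash=78+96 mod 127 = 47
Option E: s[3]='a'->'g', delta=(7-1)*7^1 mod 127 = 42, hash=78+42 mod 127 = 120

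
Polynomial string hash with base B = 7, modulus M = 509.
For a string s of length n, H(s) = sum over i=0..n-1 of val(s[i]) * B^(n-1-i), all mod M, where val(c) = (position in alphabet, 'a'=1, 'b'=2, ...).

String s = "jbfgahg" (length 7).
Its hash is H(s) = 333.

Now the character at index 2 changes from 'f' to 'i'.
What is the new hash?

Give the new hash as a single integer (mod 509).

Answer: 410

Derivation:
val('f') = 6, val('i') = 9
Position k = 2, exponent = n-1-k = 4
B^4 mod M = 7^4 mod 509 = 365
Delta = (9 - 6) * 365 mod 509 = 77
New hash = (333 + 77) mod 509 = 410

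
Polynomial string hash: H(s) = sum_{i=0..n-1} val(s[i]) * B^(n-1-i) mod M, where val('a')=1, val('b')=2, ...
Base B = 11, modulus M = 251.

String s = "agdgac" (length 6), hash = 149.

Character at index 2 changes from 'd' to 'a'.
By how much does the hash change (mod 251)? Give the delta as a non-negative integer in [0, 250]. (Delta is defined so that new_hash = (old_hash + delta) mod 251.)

Delta formula: (val(new) - val(old)) * B^(n-1-k) mod M
  val('a') - val('d') = 1 - 4 = -3
  B^(n-1-k) = 11^3 mod 251 = 76
  Delta = -3 * 76 mod 251 = 23

Answer: 23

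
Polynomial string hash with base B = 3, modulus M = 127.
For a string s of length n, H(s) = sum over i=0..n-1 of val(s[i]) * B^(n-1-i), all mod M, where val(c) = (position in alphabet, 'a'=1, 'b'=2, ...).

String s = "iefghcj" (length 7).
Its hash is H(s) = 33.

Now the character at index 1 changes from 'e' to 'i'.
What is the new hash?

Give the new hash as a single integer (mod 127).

val('e') = 5, val('i') = 9
Position k = 1, exponent = n-1-k = 5
B^5 mod M = 3^5 mod 127 = 116
Delta = (9 - 5) * 116 mod 127 = 83
New hash = (33 + 83) mod 127 = 116

Answer: 116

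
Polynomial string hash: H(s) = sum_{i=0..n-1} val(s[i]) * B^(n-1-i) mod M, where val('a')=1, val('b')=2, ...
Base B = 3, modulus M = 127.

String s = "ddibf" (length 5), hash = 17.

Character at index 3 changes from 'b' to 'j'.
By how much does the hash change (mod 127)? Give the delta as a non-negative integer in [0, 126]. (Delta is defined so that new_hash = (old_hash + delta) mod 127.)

Answer: 24

Derivation:
Delta formula: (val(new) - val(old)) * B^(n-1-k) mod M
  val('j') - val('b') = 10 - 2 = 8
  B^(n-1-k) = 3^1 mod 127 = 3
  Delta = 8 * 3 mod 127 = 24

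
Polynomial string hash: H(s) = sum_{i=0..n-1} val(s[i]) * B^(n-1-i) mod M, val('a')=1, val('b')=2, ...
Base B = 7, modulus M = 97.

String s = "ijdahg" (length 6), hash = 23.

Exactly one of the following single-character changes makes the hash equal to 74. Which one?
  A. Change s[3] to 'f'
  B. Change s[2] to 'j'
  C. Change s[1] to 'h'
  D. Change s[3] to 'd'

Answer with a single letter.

Answer: A

Derivation:
Option A: s[3]='a'->'f', delta=(6-1)*7^2 mod 97 = 51, hash=23+51 mod 97 = 74 <-- target
Option B: s[2]='d'->'j', delta=(10-4)*7^3 mod 97 = 21, hash=23+21 mod 97 = 44
Option C: s[1]='j'->'h', delta=(8-10)*7^4 mod 97 = 48, hash=23+48 mod 97 = 71
Option D: s[3]='a'->'d', delta=(4-1)*7^2 mod 97 = 50, hash=23+50 mod 97 = 73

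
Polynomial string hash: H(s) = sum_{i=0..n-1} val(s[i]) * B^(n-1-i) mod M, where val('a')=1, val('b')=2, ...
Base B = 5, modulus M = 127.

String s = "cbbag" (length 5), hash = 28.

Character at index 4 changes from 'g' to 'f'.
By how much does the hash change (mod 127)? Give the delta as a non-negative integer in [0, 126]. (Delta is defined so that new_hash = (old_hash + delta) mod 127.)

Delta formula: (val(new) - val(old)) * B^(n-1-k) mod M
  val('f') - val('g') = 6 - 7 = -1
  B^(n-1-k) = 5^0 mod 127 = 1
  Delta = -1 * 1 mod 127 = 126

Answer: 126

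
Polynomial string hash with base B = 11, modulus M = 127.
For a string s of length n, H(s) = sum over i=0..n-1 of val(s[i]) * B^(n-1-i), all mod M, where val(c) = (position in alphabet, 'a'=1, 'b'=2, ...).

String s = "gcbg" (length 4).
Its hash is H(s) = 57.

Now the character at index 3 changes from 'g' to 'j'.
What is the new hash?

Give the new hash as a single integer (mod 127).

val('g') = 7, val('j') = 10
Position k = 3, exponent = n-1-k = 0
B^0 mod M = 11^0 mod 127 = 1
Delta = (10 - 7) * 1 mod 127 = 3
New hash = (57 + 3) mod 127 = 60

Answer: 60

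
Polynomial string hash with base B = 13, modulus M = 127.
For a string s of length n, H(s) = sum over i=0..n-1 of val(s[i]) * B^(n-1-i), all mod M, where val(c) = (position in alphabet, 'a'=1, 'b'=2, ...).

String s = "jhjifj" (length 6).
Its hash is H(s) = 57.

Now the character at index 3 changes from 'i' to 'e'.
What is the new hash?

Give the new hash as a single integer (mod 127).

Answer: 16

Derivation:
val('i') = 9, val('e') = 5
Position k = 3, exponent = n-1-k = 2
B^2 mod M = 13^2 mod 127 = 42
Delta = (5 - 9) * 42 mod 127 = 86
New hash = (57 + 86) mod 127 = 16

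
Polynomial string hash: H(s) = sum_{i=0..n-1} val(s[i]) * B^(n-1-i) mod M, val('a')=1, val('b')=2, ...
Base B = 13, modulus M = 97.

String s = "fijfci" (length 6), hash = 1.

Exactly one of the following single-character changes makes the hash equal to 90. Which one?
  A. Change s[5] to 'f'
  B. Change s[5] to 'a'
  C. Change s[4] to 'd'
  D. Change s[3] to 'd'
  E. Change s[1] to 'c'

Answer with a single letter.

Answer: B

Derivation:
Option A: s[5]='i'->'f', delta=(6-9)*13^0 mod 97 = 94, hash=1+94 mod 97 = 95
Option B: s[5]='i'->'a', delta=(1-9)*13^0 mod 97 = 89, hash=1+89 mod 97 = 90 <-- target
Option C: s[4]='c'->'d', delta=(4-3)*13^1 mod 97 = 13, hash=1+13 mod 97 = 14
Option D: s[3]='f'->'d', delta=(4-6)*13^2 mod 97 = 50, hash=1+50 mod 97 = 51
Option E: s[1]='i'->'c', delta=(3-9)*13^4 mod 97 = 33, hash=1+33 mod 97 = 34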